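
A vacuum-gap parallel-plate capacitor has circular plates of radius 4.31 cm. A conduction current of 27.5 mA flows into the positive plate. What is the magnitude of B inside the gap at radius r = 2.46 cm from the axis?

7.28×10^-8 T

Between the plates the displacement current equals the wire current: I_d = 27.5 mA = 0.0275 A.
∮B·dl = μ₀ I_d,enc with I_d,enc = I_d r²/R² = 8.959×10^-3 A; so B = μ₀ I_d,enc/(2πr) = 7.28×10^-8 T.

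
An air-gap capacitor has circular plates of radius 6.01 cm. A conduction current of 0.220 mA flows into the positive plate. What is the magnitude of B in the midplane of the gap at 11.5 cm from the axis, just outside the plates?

3.83×10^-10 T

Between the plates the displacement current equals the wire current: I_d = 0.220 mA = 2.20×10^-4 A.
For r ≥ R the full I_d is enclosed: B = μ₀ I_d/(2πr) = (4π×10^-7)(2.20×10^-4)/(2π·0.115) = 3.83×10^-10 T.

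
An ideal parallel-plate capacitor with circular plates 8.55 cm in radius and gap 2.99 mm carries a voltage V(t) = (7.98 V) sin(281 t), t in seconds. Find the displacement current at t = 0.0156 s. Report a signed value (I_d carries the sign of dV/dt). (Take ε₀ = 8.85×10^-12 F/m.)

-4.92×10^-8 A

dV/dt = (7.98)(281)·cos(4.3836) = -724.1 V/s.
I_d = C dV/dt with C = ε₀A/d = (8.85×10^-12)(0.02297)/(2.99×10^-3) = 6.799×10^-11 F, so I_d = (6.799×10^-11)(-724.1) = -4.92×10^-8 A.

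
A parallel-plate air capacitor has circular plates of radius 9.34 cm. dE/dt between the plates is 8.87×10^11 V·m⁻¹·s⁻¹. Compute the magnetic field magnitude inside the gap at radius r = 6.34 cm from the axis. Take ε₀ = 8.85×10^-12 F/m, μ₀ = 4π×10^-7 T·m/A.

Total displacement current: I_d = ε₀(πR²)(dE/dt) = (8.85×10^-12)(0.02741)(8.87×10^11) = 0.2152 A.
For r < R the Ampère–Maxwell law gives B(2πr) = μ₀ I_d (r²/R²), so B = μ₀ I_d r/(2πR²) = (4π×10^-7)(0.2152)(0.0634)/(2π·0.0934²) = 3.13×10^-7 T.

3.13×10^-7 T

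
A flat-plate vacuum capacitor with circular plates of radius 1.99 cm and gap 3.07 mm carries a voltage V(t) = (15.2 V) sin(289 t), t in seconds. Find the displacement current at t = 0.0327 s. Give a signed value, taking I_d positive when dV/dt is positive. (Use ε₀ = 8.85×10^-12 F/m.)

-1.57×10^-8 A

dE/dt = (V₀ω/d)·cos(ωt) with ωt = 9.4503 rad: (15.2)(289)(-0.9997)/(3.07×10^-3) = -1.430×10^6 V/(m·s).
I_d = ε₀ A dE/dt = (8.85×10^-12)(1.244×10^-3)(-1.430×10^6) = -1.57×10^-8 A.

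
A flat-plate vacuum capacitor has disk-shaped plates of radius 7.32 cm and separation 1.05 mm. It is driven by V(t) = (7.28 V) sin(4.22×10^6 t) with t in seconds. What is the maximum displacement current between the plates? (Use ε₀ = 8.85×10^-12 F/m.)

C = ε₀A/d = (8.85×10^-12)(0.01683)/(1.05×10^-3) = 1.419×10^-10 F; ω = 4.22×10^6 rad/s.
I_d = C dV/dt, so |I_d|_max = C V₀ ω = (1.419×10^-10)(7.28)(4.22×10^6) = 4.36×10^-3 A.

4.36×10^-3 A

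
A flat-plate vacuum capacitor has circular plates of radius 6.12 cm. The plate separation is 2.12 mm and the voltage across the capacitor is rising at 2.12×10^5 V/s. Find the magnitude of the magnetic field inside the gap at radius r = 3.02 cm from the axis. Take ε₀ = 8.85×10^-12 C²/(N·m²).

dE/dt = (dV/dt)/d = 1.000×10^8 V/(m·s); I_d = ε₀(πR²)(dE/dt) = (8.85×10^-12)(0.01177)(1.000×10^8) = 1.042×10^-5 A.
∮B·dl = μ₀ I_d,enc with I_d,enc = I_d r²/R² = 2.537×10^-6 A; so B = μ₀ I_d,enc/(2πr) = 1.68×10^-11 T.

1.68×10^-11 T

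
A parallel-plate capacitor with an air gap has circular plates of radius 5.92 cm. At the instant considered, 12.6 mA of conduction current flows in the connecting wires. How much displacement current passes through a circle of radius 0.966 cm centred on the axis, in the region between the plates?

3.35×10^-4 A

Between the plates the displacement current equals the wire current: I_d = 12.6 mA = 0.0126 A.
The field is uniform, so I_d,enc = I_d (r/R)² = (0.0126)(0.966/5.92)² = 3.35×10^-4 A.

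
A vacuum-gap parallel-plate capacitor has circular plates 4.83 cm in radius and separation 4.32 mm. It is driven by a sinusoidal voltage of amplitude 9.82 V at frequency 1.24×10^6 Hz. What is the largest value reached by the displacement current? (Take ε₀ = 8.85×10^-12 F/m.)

1.15×10^-3 A

The displacement current equals the conduction current C dV/dt, which peaks at C V₀ ω.
With C = ε₀A/d = (8.85×10^-12)(7.329×10^-3)/(4.32×10^-3) = 1.501×10^-11 F and ω = 2πf = 7.791×10^6 rad/s, I_d,max = (1.501×10^-11)(9.82)(7.791×10^6) = 1.15×10^-3 A.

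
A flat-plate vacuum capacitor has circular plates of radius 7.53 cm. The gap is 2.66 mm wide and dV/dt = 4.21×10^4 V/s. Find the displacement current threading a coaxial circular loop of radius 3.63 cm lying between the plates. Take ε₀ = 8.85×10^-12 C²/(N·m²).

dE/dt = (dV/dt)/d = 1.583×10^7 V/(m·s); I_d = ε₀(πR²)(dE/dt) = (8.85×10^-12)(0.01781)(1.583×10^7) = 2.495×10^-6 A.
Since J_d is uniform, the enclosed fraction is (r/R)² = 0.2324, giving I_d,enc = 5.80×10^-7 A.

5.80×10^-7 A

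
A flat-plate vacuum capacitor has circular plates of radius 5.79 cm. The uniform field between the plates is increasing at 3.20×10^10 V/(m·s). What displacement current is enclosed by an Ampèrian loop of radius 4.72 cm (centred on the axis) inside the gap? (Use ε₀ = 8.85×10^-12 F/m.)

I_d = ε₀ dΦ_E/dt = ε₀ πR² (dE/dt) = (8.85×10^-12)(0.01053)(3.20×10^10) = 2.982×10^-3 A through the full plate area.
Through an area πr² the displacement current is I_d·(πr²/πR²) = I_d (r/R)² = 1.98×10^-3 A.

1.98×10^-3 A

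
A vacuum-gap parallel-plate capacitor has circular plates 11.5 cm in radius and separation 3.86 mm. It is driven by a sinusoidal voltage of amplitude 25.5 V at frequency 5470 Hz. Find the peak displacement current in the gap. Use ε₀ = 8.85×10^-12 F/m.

8.35×10^-5 A

C = ε₀A/d = (8.85×10^-12)(0.04155)/(3.86×10^-3) = 9.526×10^-11 F; ω = 2πf = 3.437×10^4 rad/s.
I_d = C dV/dt, so |I_d|_max = C V₀ ω = (9.526×10^-11)(25.5)(3.437×10^4) = 8.35×10^-5 A.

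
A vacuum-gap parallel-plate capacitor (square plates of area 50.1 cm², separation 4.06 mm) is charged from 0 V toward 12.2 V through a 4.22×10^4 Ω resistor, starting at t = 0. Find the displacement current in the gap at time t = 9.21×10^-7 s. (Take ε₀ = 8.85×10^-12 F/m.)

3.92×10^-5 A

C = ε₀A/d = (8.85×10^-12)(5.01×10^-3)/(4.06×10^-3) = 1.092×10^-11 F, so τ = RC = 4.608×10^-7 s.
The conduction current is I(t) = (V₀/R) e^(−t/τ), and the displacement current between the plates equals it.
t/τ = 1.999; I_d = (12.2/4.22×10^4) · e^(−1.999) = (2.891×10^-4)(0.1355) = 3.92×10^-5 A.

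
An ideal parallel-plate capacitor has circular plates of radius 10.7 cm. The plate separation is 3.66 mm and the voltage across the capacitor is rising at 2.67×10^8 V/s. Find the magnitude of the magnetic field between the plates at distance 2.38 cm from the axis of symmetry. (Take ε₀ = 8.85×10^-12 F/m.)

I_d = C dV/dt with C = ε₀πR²/d = 8.698×10^-11 F, so I_d = (8.698×10^-11)(2.67×10^8) = 0.02322 A.
For r < R the Ampère–Maxwell law gives B(2πr) = μ₀ I_d (r²/R²), so B = μ₀ I_d r/(2πR²) = (4π×10^-7)(0.02322)(0.0238)/(2π·0.107²) = 9.65×10^-9 T.

9.65×10^-9 T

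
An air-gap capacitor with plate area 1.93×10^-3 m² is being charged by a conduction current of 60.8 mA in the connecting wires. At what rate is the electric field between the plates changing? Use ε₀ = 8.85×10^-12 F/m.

3.56×10^12 V/(m·s)

By continuity, I_d in the gap equals the 60.8 mA flowing in the wire.
Then dE/dt = I_d/(ε₀A) = 3.56×10^12 V/(m·s).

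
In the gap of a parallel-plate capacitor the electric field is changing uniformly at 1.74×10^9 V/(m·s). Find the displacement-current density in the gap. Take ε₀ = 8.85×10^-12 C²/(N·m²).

0.0154 A/m²

J_d = ε₀ ∂E/∂t, so J_d = 0.0154 A/m².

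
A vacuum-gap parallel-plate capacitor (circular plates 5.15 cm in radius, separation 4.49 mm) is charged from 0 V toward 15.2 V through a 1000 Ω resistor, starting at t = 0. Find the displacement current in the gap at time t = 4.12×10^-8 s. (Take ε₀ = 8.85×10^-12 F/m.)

C = ε₀A/d = (8.85×10^-12)(8.332×10^-3)/(4.49×10^-3) = 1.642×10^-11 F, so τ = RC = 1.642×10^-8 s.
The conduction current is I(t) = (V₀/R) e^(−t/τ), and the displacement current between the plates equals it.
t/τ = 2.509; I_d = (15.2/1000) · e^(−2.509) = (0.01520)(0.08135) = 1.24×10^-3 A.

1.24×10^-3 A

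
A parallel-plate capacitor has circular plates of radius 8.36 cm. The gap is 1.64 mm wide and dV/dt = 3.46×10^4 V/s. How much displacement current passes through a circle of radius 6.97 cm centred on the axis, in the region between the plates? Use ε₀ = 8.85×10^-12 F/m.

With E = V/d, dE/dt = 2.110×10^7 V/(m·s) and πR² = 0.02196 m², giving I_d = ε₀ πR² dE/dt = 4.101×10^-6 A.
The field is uniform, so I_d,enc = I_d (r/R)² = (4.101×10^-6)(6.97/8.36)² = 2.85×10^-6 A.

2.85×10^-6 A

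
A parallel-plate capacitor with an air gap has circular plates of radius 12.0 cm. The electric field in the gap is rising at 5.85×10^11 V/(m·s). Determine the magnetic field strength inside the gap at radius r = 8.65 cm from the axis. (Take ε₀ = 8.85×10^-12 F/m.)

2.81×10^-7 T

Total displacement current: I_d = ε₀(πR²)(dE/dt) = (8.85×10^-12)(0.04524)(5.85×10^11) = 0.2342 A.
∮B·dl = μ₀ I_d,enc with I_d,enc = I_d r²/R² = 0.1217 A; so B = μ₀ I_d,enc/(2πr) = 2.81×10^-7 T.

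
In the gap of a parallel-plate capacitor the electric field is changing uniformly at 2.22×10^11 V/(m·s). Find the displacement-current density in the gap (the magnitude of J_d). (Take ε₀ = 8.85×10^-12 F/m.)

J_d = ε₀ ∂E/∂t, so J_d = 1.96 A/m².

1.96 A/m²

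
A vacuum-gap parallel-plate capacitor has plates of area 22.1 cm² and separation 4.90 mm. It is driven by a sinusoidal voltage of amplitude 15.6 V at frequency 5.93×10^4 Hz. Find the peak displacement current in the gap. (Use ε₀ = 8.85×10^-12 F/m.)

2.32×10^-5 A

C = ε₀A/d = (8.85×10^-12)(2.21×10^-3)/(4.90×10^-3) = 3.992×10^-12 F; ω = 2πf = 3.726×10^5 rad/s.
I_d = C dV/dt, so |I_d|_max = C V₀ ω = (3.992×10^-12)(15.6)(3.726×10^5) = 2.32×10^-5 A.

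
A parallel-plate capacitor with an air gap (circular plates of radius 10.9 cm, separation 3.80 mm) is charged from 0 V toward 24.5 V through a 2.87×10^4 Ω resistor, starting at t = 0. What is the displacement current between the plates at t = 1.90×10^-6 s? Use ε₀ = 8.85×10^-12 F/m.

With C = ε₀A/d = (8.85×10^-12)(0.03733)/(3.80×10^-3) = 8.694×10^-11 F, the time constant is τ = RC = 2.495×10^-6 s, so t/τ = 0.7615 and e^(−t/τ) = 0.4670.
I_d = I_cond = (V₀/R) e^(−t/τ) = (8.537×10^-4)(0.4670) = 3.99×10^-4 A.

3.99×10^-4 A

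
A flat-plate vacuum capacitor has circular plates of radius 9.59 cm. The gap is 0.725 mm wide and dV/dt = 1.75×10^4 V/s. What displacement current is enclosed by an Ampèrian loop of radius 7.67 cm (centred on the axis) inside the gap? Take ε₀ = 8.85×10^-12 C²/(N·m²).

3.95×10^-6 A

With E = V/d, dE/dt = 2.414×10^7 V/(m·s) and πR² = 0.02889 m², giving I_d = ε₀ πR² dE/dt = 6.172×10^-6 A.
Through an area πr² the displacement current is I_d·(πr²/πR²) = I_d (r/R)² = 3.95×10^-6 A.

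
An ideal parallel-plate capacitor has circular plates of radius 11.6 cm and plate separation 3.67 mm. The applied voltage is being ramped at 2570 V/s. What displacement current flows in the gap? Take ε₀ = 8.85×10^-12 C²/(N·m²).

E = V/d so dE/dt = (dV/dt)/d = 7.003×10^5 V/(m·s), and I_d = ε₀ A dE/dt = (8.85×10^-12)(0.04227)(7.003×10^5) = 2.62×10^-7 A.

2.62×10^-7 A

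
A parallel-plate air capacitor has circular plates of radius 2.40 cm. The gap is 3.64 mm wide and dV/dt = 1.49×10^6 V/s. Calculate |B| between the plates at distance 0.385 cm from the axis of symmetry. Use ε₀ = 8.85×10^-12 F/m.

dE/dt = (dV/dt)/d = 4.093×10^8 V/(m·s); I_d = ε₀(πR²)(dE/dt) = (8.85×10^-12)(1.810×10^-3)(4.093×10^8) = 6.556×10^-6 A.
For r < R the Ampère–Maxwell law gives B(2πr) = μ₀ I_d (r²/R²), so B = μ₀ I_d r/(2πR²) = (4π×10^-7)(6.556×10^-6)(3.85×10^-3)/(2π·0.0240²) = 8.76×10^-12 T.

8.76×10^-12 T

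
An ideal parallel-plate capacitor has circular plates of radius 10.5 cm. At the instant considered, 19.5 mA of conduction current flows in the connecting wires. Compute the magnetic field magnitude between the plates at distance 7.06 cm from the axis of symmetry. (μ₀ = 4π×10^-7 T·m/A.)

2.50×10^-8 T

Between the plates the displacement current equals the wire current: I_d = 19.5 mA = 0.0195 A.
∮B·dl = μ₀ I_d,enc with I_d,enc = I_d r²/R² = 8.816×10^-3 A; so B = μ₀ I_d,enc/(2πr) = 2.50×10^-8 T.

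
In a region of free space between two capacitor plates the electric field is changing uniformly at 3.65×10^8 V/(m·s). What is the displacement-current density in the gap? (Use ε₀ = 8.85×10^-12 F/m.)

3.23×10^-3 A/m²

J_d = ε₀ dE/dt = (8.85×10^-12)(3.65×10^8) = 3.23×10^-3 A/m².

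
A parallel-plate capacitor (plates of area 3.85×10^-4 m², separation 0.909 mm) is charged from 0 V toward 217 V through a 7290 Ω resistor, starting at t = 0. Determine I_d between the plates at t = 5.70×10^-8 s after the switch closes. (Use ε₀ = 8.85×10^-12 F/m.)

3.70×10^-3 A

C = ε₀A/d = (8.85×10^-12)(3.85×10^-4)/(9.09×10^-4) = 3.748×10^-12 F, so τ = RC = 2.732×10^-8 s.
The conduction current is I(t) = (V₀/R) e^(−t/τ), and the displacement current between the plates equals it.
t/τ = 2.086; I_d = (217/7290) · e^(−2.086) = (0.02977)(0.1242) = 3.70×10^-3 A.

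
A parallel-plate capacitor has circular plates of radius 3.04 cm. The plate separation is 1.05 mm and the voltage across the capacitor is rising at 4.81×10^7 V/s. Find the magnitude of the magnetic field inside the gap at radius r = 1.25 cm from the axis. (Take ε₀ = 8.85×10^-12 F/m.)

3.18×10^-9 T

With E = V/d, dE/dt = 4.581×10^10 V/(m·s) and πR² = 2.903×10^-3 m², giving I_d = ε₀ πR² dE/dt = 1.177×10^-3 A.
For r < R the Ampère–Maxwell law gives B(2πr) = μ₀ I_d (r²/R²), so B = μ₀ I_d r/(2πR²) = (4π×10^-7)(1.177×10^-3)(0.0125)/(2π·0.0304²) = 3.18×10^-9 T.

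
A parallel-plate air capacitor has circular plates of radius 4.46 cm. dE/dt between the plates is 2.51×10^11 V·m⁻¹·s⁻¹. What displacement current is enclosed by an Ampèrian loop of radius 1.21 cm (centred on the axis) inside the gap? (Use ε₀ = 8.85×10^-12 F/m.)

1.02×10^-3 A

Total displacement current: I_d = ε₀(πR²)(dE/dt) = (8.85×10^-12)(6.249×10^-3)(2.51×10^11) = 0.01388 A.
Through an area πr² the displacement current is I_d·(πr²/πR²) = I_d (r/R)² = 1.02×10^-3 A.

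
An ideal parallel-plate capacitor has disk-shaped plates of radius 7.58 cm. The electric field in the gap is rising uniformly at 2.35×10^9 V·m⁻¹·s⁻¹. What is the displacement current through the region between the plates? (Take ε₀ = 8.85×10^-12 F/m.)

3.75×10^-4 A

The displacement current is ε₀ times dΦ_E/dt = ε₀ A dE/dt = (8.85×10^-12)(0.01805)(2.35×10^9) = 3.75×10^-4 A.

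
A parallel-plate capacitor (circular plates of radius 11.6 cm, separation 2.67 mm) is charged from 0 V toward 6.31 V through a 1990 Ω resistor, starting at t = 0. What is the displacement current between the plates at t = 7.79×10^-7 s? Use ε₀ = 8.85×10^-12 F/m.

1.94×10^-4 A

C = ε₀A/d = (8.85×10^-12)(0.04227)/(2.67×10^-3) = 1.401×10^-10 F, so τ = RC = 2.788×10^-7 s.
The conduction current is I(t) = (V₀/R) e^(−t/τ), and the displacement current between the plates equals it.
t/τ = 2.794; I_d = (6.31/1990) · e^(−2.794) = (3.171×10^-3)(0.06118) = 1.94×10^-4 A.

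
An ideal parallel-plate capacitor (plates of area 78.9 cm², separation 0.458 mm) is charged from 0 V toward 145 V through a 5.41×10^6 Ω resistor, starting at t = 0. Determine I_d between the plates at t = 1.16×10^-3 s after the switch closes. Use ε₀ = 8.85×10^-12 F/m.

6.57×10^-6 A

C = ε₀A/d = (8.85×10^-12)(7.89×10^-3)/(4.58×10^-4) = 1.525×10^-10 F, so τ = RC = 8.250×10^-4 s.
The conduction current is I(t) = (V₀/R) e^(−t/τ), and the displacement current between the plates equals it.
t/τ = 1.406; I_d = (145/5.41×10^6) · e^(−1.406) = (2.680×10^-5)(0.2451) = 6.57×10^-6 A.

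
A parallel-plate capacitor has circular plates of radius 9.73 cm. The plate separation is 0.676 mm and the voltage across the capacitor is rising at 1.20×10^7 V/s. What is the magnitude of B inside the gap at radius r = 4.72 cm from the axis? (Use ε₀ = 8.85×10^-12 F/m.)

With E = V/d, dE/dt = 1.775×10^10 V/(m·s) and πR² = 0.02974 m², giving I_d = ε₀ πR² dE/dt = 4.672×10^-3 A.
∮B·dl = μ₀ I_d,enc with I_d,enc = I_d r²/R² = 1.099×10^-3 A; so B = μ₀ I_d,enc/(2πr) = 4.66×10^-9 T.

4.66×10^-9 T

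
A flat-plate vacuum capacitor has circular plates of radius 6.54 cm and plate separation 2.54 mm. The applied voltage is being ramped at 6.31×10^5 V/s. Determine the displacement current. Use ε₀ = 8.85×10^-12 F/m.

2.95×10^-5 A

The field between the plates is E = V/d, so dE/dt = (6.31×10^5)/(2.54×10^-3 m) = 2.484×10^8 V/(m·s).
I_d = ε₀ A (dE/dt) = (8.85×10^-12)(0.01344)(2.484×10^8) = 2.95×10^-5 A.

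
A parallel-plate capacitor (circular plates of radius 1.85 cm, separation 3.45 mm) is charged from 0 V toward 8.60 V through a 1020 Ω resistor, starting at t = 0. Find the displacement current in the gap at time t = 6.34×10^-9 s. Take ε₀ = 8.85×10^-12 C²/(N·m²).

C = ε₀A/d = (8.85×10^-12)(1.075×10^-3)/(3.45×10^-3) = 2.758×10^-12 F and τ = RC = 2.813×10^-9 s. I_d in the gap equals the RC charging current.
I_d(t) = (V₀/R) e^(−t/τ) = 8.431×10^-3 · e^(−2.254) = 8.85×10^-4 A.

8.85×10^-4 A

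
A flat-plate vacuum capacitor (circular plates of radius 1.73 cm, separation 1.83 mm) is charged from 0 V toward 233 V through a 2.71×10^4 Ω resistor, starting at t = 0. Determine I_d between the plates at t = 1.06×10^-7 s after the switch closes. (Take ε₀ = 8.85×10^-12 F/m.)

C = ε₀A/d = (8.85×10^-12)(9.402×10^-4)/(1.83×10^-3) = 4.547×10^-12 F and τ = RC = 1.232×10^-7 s. I_d in the gap equals the RC charging current.
I_d(t) = (V₀/R) e^(−t/τ) = 8.598×10^-3 · e^(−0.8604) = 3.64×10^-3 A.

3.64×10^-3 A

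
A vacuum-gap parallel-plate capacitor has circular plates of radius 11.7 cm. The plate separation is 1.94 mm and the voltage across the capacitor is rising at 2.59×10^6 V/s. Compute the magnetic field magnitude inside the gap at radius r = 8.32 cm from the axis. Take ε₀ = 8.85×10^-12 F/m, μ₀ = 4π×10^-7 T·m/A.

6.18×10^-10 T

dE/dt = (dV/dt)/d = 1.335×10^9 V/(m·s); I_d = ε₀(πR²)(dE/dt) = (8.85×10^-12)(0.04301)(1.335×10^9) = 5.082×10^-4 A.
∮B·dl = μ₀ I_d,enc with I_d,enc = I_d r²/R² = 2.570×10^-4 A; so B = μ₀ I_d,enc/(2πr) = 6.18×10^-10 T.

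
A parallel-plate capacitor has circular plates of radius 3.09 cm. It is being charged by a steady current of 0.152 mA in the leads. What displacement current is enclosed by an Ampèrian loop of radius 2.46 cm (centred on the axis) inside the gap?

No conduction current crosses the gap, so I_d there equals the 1.52×10^-4 A in the leads.
Since J_d is uniform, the enclosed fraction is (r/R)² = 0.6338, giving I_d,enc = 9.63×10^-5 A.

9.63×10^-5 A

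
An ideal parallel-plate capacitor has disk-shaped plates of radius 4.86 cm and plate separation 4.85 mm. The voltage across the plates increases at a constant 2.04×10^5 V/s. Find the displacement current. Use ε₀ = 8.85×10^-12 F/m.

C = ε₀A/d = (8.85×10^-12)(7.420×10^-3)/(4.85×10^-3) = 1.354×10^-11 F.
I_d = C dV/dt = (1.354×10^-11)(2.04×10^5) = 2.76×10^-6 A.

2.76×10^-6 A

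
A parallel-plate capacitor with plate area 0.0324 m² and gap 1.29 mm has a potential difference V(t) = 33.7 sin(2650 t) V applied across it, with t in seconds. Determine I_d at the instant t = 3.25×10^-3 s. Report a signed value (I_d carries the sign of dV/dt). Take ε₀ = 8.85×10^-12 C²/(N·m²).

dV/dt = (33.7)(2650)·cos(8.6125) = -6.143×10^4 V/s.
I_d = C dV/dt with C = ε₀A/d = (8.85×10^-12)(0.0324)/(1.29×10^-3) = 2.223×10^-10 F, so I_d = (2.223×10^-10)(-6.143×10^4) = -1.37×10^-5 A.

-1.37×10^-5 A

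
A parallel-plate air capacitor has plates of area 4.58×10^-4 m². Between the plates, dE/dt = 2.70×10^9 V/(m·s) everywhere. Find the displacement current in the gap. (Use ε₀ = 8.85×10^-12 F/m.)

I_d = ε₀ A (dE/dt) = (8.85×10^-12)(4.58×10^-4 m²)(2.70×10^9) = 1.09×10^-5 A.

1.09×10^-5 A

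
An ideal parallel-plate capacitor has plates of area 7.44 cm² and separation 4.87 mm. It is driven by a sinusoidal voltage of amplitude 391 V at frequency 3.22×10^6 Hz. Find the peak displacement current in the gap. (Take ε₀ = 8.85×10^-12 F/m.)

The displacement current equals the conduction current C dV/dt, which peaks at C V₀ ω.
With C = ε₀A/d = (8.85×10^-12)(7.44×10^-4)/(4.87×10^-3) = 1.352×10^-12 F and ω = 2πf = 2.023×10^7 rad/s, I_d,max = (1.352×10^-12)(391)(2.023×10^7) = 0.0107 A.

0.0107 A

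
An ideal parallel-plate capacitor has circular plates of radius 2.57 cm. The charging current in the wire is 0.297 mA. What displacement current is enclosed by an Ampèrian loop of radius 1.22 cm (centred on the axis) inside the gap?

6.69×10^-5 A

By continuity the displacement current in the gap matches the conduction current: I_d = 2.97×10^-4 A.
Through an area πr² the displacement current is I_d·(πr²/πR²) = I_d (r/R)² = 6.69×10^-5 A.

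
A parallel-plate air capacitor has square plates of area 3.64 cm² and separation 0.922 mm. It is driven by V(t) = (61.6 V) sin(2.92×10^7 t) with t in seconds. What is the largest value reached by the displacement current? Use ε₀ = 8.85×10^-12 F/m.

6.28×10^-3 A

The displacement current equals the conduction current C dV/dt, which peaks at C V₀ ω.
With C = ε₀A/d = (8.85×10^-12)(3.64×10^-4)/(9.22×10^-4) = 3.494×10^-12 F and ω = 2.92×10^7 rad/s, I_d,max = (3.494×10^-12)(61.6)(2.92×10^7) = 6.28×10^-3 A.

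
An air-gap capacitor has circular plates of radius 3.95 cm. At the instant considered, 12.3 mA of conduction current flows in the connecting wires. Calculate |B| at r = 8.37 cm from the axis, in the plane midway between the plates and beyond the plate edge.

No conduction current crosses the gap, so I_d there equals the 0.0123 A in the leads.
For r ≥ R the full I_d is enclosed: B = μ₀ I_d/(2πr) = (4π×10^-7)(0.0123)/(2π·0.0837) = 2.94×10^-8 T.

2.94×10^-8 T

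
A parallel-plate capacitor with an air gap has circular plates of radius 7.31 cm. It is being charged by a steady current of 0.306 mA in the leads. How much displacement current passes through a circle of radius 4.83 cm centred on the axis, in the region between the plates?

By continuity the displacement current in the gap matches the conduction current: I_d = 3.06×10^-4 A.
The field is uniform, so I_d,enc = I_d (r/R)² = (3.06×10^-4)(4.83/7.31)² = 1.34×10^-4 A.

1.34×10^-4 A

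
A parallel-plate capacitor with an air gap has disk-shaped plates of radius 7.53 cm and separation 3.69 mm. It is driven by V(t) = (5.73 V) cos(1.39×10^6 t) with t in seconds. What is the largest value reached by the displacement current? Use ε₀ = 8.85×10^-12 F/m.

3.40×10^-4 A

(dE/dt)_max = V₀ω/d = 2.158×10^9 V/(m·s); ω = 1.39×10^6 rad/s.
I_d,max = ε₀ A (dE/dt)_max = (8.85×10^-12)(0.01781)(2.158×10^9) = 3.40×10^-4 A.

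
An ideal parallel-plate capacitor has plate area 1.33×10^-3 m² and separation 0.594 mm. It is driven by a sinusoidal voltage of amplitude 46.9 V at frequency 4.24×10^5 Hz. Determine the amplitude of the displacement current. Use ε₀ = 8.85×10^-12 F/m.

C = ε₀A/d = (8.85×10^-12)(1.33×10^-3)/(5.94×10^-4) = 1.982×10^-11 F; ω = 2πf = 2.664×10^6 rad/s.
I_d = C dV/dt, so |I_d|_max = C V₀ ω = (1.982×10^-11)(46.9)(2.664×10^6) = 2.48×10^-3 A.

2.48×10^-3 A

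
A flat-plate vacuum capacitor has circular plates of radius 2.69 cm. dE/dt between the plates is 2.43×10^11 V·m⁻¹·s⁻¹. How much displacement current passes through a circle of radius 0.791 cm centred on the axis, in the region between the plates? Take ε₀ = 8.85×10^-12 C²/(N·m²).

4.23×10^-4 A

Total displacement current: I_d = ε₀(πR²)(dE/dt) = (8.85×10^-12)(2.273×10^-3)(2.43×10^11) = 4.888×10^-3 A.
Through an area πr² the displacement current is I_d·(πr²/πR²) = I_d (r/R)² = 4.23×10^-4 A.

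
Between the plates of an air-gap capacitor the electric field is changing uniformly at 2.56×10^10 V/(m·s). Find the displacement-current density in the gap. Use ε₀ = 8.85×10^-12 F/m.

0.227 A/m²

J_d = ε₀ ∂E/∂t, so J_d = 0.227 A/m².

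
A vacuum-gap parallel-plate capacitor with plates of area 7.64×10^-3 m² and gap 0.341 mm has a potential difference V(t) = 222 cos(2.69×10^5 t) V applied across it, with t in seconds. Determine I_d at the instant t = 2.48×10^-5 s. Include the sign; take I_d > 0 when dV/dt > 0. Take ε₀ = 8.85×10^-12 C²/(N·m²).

C = ε₀A/d = (8.85×10^-12)(7.64×10^-3)/(3.41×10^-4) = 1.983×10^-10 F. dV/dt = V₀ω·−sin(ωt); at ωt = 6.6712 rad this factor is -0.3784.
I_d = C dV/dt = (1.983×10^-10)(222)(2.69×10^5)(-0.3784) = -4.48×10^-3 A.

-4.48×10^-3 A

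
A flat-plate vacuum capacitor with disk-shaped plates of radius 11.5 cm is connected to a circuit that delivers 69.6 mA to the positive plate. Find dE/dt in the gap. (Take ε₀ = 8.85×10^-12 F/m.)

1.89×10^11 V/(m·s)

The displacement current between the plates equals the conduction current, I_d = 69.6 mA.
Then dE/dt = I_d/(ε₀A) = 1.89×10^11 V/(m·s).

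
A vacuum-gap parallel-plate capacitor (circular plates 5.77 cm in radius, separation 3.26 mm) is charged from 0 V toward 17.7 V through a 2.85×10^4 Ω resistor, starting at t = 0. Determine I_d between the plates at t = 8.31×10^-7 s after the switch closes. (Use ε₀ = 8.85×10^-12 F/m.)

C = ε₀A/d = (8.85×10^-12)(0.01046)/(3.26×10^-3) = 2.840×10^-11 F, so τ = RC = 8.094×10^-7 s.
The conduction current is I(t) = (V₀/R) e^(−t/τ), and the displacement current between the plates equals it.
t/τ = 1.027; I_d = (17.7/2.85×10^4) · e^(−1.027) = (6.211×10^-4)(0.3581) = 2.22×10^-4 A.

2.22×10^-4 A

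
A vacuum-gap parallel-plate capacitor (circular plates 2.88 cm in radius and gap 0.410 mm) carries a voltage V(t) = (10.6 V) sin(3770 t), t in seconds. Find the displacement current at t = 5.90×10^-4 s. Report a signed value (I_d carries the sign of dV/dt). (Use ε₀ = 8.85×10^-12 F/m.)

-1.37×10^-6 A

dV/dt = (10.6)(3770)·cos(2.2243) = -2.430×10^4 V/s.
I_d = C dV/dt with C = ε₀A/d = (8.85×10^-12)(2.606×10^-3)/(4.10×10^-4) = 5.625×10^-11 F, so I_d = (5.625×10^-11)(-2.430×10^4) = -1.37×10^-6 A.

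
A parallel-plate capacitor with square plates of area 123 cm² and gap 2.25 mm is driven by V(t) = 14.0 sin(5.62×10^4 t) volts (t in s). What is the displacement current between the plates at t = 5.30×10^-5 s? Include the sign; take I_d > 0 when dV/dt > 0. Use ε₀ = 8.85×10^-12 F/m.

dV/dt = (14.0)(5.62×10^4)·cos(2.9786) = -7.764×10^5 V/s.
I_d = C dV/dt with C = ε₀A/d = (8.85×10^-12)(0.0123)/(2.25×10^-3) = 4.838×10^-11 F, so I_d = (4.838×10^-11)(-7.764×10^5) = -3.76×10^-5 A.

-3.76×10^-5 A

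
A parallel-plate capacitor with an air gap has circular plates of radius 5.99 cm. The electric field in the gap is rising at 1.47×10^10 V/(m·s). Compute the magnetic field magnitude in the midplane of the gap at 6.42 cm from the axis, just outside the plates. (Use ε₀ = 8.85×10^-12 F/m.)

Through the whole plate area (πR² = 0.01127 m²), I_d = ε₀ πR² dE/dt = 1.466×10^-3 A.
With r > R the enclosed displacement current is the full I_d; B = μ₀ I_d / (2πr) = 4.57×10^-9 T.

4.57×10^-9 T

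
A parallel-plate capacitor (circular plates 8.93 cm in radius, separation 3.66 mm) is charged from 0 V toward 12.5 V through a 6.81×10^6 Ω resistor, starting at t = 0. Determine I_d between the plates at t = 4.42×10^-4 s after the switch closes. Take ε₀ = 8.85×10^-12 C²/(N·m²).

C = ε₀A/d = (8.85×10^-12)(0.02505)/(3.66×10^-3) = 6.057×10^-11 F and τ = RC = 4.125×10^-4 s. I_d in the gap equals the RC charging current.
I_d(t) = (V₀/R) e^(−t/τ) = 1.836×10^-6 · e^(−1.072) = 6.29×10^-7 A.

6.29×10^-7 A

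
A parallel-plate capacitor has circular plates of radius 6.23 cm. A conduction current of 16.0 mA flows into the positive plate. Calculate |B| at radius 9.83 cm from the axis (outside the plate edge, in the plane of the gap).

By continuity the displacement current in the gap matches the conduction current: I_d = 0.0160 A.
With r > R the enclosed displacement current is the full I_d; B = μ₀ I_d / (2πr) = 3.26×10^-8 T.

3.26×10^-8 T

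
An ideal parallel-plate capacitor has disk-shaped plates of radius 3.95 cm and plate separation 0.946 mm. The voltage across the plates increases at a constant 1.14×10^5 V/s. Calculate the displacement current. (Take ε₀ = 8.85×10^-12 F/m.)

C = ε₀A/d = (8.85×10^-12)(4.902×10^-3)/(9.46×10^-4) = 4.586×10^-11 F.
I_d = C dV/dt = (4.586×10^-11)(1.14×10^5) = 5.23×10^-6 A.

5.23×10^-6 A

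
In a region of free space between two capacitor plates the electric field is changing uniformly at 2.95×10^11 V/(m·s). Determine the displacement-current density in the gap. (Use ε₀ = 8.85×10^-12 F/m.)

J_d = ε₀ dE/dt = (8.85×10^-12)(2.95×10^11) = 2.61 A/m².

2.61 A/m²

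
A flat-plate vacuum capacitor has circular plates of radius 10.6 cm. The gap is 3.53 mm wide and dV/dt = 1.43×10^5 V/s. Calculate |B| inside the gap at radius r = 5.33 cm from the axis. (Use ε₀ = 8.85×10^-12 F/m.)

1.20×10^-11 T

With E = V/d, dE/dt = 4.051×10^7 V/(m·s) and πR² = 0.03530 m², giving I_d = ε₀ πR² dE/dt = 1.266×10^-5 A.
For r < R the Ampère–Maxwell law gives B(2πr) = μ₀ I_d (r²/R²), so B = μ₀ I_d r/(2πR²) = (4π×10^-7)(1.266×10^-5)(0.0533)/(2π·0.106²) = 1.20×10^-11 T.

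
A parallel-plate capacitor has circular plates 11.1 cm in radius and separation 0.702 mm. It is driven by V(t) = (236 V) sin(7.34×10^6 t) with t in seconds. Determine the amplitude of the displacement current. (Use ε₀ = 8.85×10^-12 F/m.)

(dE/dt)_max = V₀ω/d = 2.468×10^12 V/(m·s); ω = 7.34×10^6 rad/s.
I_d,max = ε₀ A (dE/dt)_max = (8.85×10^-12)(0.03871)(2.468×10^12) = 0.845 A.

0.845 A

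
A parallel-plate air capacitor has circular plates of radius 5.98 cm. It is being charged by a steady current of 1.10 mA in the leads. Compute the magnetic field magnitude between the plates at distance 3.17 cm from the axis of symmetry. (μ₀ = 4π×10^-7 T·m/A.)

1.95×10^-9 T

By continuity the displacement current in the gap matches the conduction current: I_d = 1.10×10^-3 A.
An Ampèrian loop of radius r encloses a fraction (r/R)² of I_d. Then B·2πr = μ₀ I_d (r/R)², giving B = μ₀ I_d r/(2πR²) = 1.95×10^-9 T.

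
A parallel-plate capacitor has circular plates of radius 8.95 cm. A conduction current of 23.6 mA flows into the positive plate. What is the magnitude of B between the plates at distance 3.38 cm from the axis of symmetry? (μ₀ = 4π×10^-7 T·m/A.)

No conduction current crosses the gap, so I_d there equals the 0.0236 A in the leads.
An Ampèrian loop of radius r encloses a fraction (r/R)² of I_d. Then B·2πr = μ₀ I_d (r/R)², giving B = μ₀ I_d r/(2πR²) = 1.99×10^-8 T.

1.99×10^-8 T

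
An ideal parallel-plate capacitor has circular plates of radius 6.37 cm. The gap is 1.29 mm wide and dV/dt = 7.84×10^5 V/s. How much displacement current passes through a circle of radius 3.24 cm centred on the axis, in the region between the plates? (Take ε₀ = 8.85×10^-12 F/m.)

1.77×10^-5 A

With E = V/d, dE/dt = 6.078×10^8 V/(m·s) and πR² = 0.01275 m², giving I_d = ε₀ πR² dE/dt = 6.858×10^-5 A.
Since J_d is uniform, the enclosed fraction is (r/R)² = 0.2587, giving I_d,enc = 1.77×10^-5 A.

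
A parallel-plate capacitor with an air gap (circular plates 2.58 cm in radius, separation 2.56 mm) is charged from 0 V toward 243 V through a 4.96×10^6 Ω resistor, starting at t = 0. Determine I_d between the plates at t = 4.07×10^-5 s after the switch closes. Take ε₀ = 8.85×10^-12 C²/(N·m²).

With C = ε₀A/d = (8.85×10^-12)(2.091×10^-3)/(2.56×10^-3) = 7.229×10^-12 F, the time constant is τ = RC = 3.586×10^-5 s, so t/τ = 1.135 and e^(−t/τ) = 0.3214.
I_d = I_cond = (V₀/R) e^(−t/τ) = (4.899×10^-5)(0.3214) = 1.57×10^-5 A.

1.57×10^-5 A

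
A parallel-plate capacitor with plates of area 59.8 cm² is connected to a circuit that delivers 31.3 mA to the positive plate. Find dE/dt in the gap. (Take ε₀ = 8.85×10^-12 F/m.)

5.91×10^11 V/(m·s)

The displacement current between the plates equals the conduction current, I_d = 31.3 mA.
Inverting I_d = ε₀ A dE/dt gives dE/dt = 0.0313 / (8.85×10^-12 · 5.98×10^-3) = 5.91×10^11 V/(m·s).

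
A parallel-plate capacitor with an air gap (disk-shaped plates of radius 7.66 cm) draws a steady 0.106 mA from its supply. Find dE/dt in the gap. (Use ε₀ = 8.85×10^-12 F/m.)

Charge continuity gives I_d = I = 1.06×10^-4 A between the plates.
Since I_d = ε₀ A dE/dt, dE/dt = I_d/(ε₀A) = (1.06×10^-4)/((8.85×10^-12)(0.01843)) = 6.50×10^8 V/(m·s).

6.50×10^8 V/(m·s)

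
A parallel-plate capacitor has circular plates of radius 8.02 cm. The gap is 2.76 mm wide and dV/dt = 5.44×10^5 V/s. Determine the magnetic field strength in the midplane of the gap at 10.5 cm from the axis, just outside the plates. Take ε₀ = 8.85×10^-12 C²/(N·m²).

dE/dt = (dV/dt)/d = 1.971×10^8 V/(m·s); I_d = ε₀(πR²)(dE/dt) = (8.85×10^-12)(0.02021)(1.971×10^8) = 3.525×10^-5 A.
With r > R the enclosed displacement current is the full I_d; B = μ₀ I_d / (2πr) = 6.71×10^-11 T.

6.71×10^-11 T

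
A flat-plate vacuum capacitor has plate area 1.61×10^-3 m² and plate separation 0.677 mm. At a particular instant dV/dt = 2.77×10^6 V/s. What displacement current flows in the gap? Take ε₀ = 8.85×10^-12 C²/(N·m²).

5.83×10^-5 A

E = V/d so dE/dt = (dV/dt)/d = 4.092×10^9 V/(m·s), and I_d = ε₀ A dE/dt = (8.85×10^-12)(1.61×10^-3)(4.092×10^9) = 5.83×10^-5 A.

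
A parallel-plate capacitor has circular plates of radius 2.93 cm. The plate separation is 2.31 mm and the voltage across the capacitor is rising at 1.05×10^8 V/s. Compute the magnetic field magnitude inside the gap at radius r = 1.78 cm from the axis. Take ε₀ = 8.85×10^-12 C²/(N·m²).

4.50×10^-9 T

dE/dt = (dV/dt)/d = 4.545×10^10 V/(m·s); I_d = ε₀(πR²)(dE/dt) = (8.85×10^-12)(2.697×10^-3)(4.545×10^10) = 1.085×10^-3 A.
For r < R the Ampère–Maxwell law gives B(2πr) = μ₀ I_d (r²/R²), so B = μ₀ I_d r/(2πR²) = (4π×10^-7)(1.085×10^-3)(0.0178)/(2π·0.0293²) = 4.50×10^-9 T.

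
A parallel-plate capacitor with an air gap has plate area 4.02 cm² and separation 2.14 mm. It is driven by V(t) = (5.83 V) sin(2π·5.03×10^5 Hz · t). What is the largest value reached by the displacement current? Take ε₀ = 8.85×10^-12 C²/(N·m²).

3.06×10^-5 A

C = ε₀A/d = (8.85×10^-12)(4.02×10^-4)/(2.14×10^-3) = 1.662×10^-12 F; ω = 2πf = 3.160×10^6 rad/s.
I_d = C dV/dt, so |I_d|_max = C V₀ ω = (1.662×10^-12)(5.83)(3.160×10^6) = 3.06×10^-5 A.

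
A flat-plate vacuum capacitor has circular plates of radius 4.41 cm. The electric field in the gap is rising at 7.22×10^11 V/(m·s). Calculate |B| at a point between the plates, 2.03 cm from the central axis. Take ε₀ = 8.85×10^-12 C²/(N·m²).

I_d = ε₀ dΦ_E/dt = ε₀ πR² (dE/dt) = (8.85×10^-12)(6.110×10^-3)(7.22×10^11) = 0.03904 A through the full plate area.
An Ampèrian loop of radius r encloses a fraction (r/R)² of I_d. Then B·2πr = μ₀ I_d (r/R)², giving B = μ₀ I_d r/(2πR²) = 8.15×10^-8 T.

8.15×10^-8 T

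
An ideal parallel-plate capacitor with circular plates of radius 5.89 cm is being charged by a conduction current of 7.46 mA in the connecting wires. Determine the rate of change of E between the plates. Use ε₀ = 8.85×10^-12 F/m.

Charge continuity gives I_d = I = 7.46×10^-3 A between the plates.
Since I_d = ε₀ A dE/dt, dE/dt = I_d/(ε₀A) = (7.46×10^-3)/((8.85×10^-12)(0.01090)) = 7.73×10^10 V/(m·s).

7.73×10^10 V/(m·s)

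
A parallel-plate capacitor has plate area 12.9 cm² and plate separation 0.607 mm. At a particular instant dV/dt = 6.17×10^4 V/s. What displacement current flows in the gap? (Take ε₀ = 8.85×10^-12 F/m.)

C = ε₀A/d = (8.85×10^-12)(1.29×10^-3)/(6.07×10^-4) = 1.881×10^-11 F.
I_d = C dV/dt = (1.881×10^-11)(6.17×10^4) = 1.16×10^-6 A.

1.16×10^-6 A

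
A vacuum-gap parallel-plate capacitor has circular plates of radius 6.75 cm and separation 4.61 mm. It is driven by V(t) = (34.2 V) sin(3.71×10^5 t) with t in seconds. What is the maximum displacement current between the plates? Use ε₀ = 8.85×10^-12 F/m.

C = ε₀A/d = (8.85×10^-12)(0.01431)/(4.61×10^-3) = 2.747×10^-11 F; ω = 3.71×10^5 rad/s.
I_d = C dV/dt, so |I_d|_max = C V₀ ω = (2.747×10^-11)(34.2)(3.71×10^5) = 3.49×10^-4 A.

3.49×10^-4 A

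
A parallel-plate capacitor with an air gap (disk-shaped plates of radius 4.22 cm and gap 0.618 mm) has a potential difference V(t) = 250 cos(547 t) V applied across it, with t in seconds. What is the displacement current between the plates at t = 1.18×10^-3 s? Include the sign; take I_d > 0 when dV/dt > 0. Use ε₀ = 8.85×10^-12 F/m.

C = ε₀A/d = (8.85×10^-12)(5.595×10^-3)/(6.18×10^-4) = 8.012×10^-11 F. dV/dt = V₀ω·−sin(ωt); at ωt = 0.64546 rad this factor is -0.6016.
I_d = C dV/dt = (8.012×10^-11)(250)(547)(-0.6016) = -6.59×10^-6 A.

-6.59×10^-6 A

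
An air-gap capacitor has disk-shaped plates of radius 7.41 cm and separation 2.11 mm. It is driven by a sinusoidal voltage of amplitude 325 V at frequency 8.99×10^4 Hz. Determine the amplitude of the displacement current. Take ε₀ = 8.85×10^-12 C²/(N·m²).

0.0133 A

C = ε₀A/d = (8.85×10^-12)(0.01725)/(2.11×10^-3) = 7.235×10^-11 F; ω = 2πf = 5.649×10^5 rad/s.
I_d = C dV/dt, so |I_d|_max = C V₀ ω = (7.235×10^-11)(325)(5.649×10^5) = 0.0133 A.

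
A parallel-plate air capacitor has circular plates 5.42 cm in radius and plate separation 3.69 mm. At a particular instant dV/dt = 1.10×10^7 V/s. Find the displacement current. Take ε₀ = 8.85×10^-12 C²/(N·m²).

2.43×10^-4 A

C = ε₀A/d = (8.85×10^-12)(9.229×10^-3)/(3.69×10^-3) = 2.213×10^-11 F.
I_d = C dV/dt = (2.213×10^-11)(1.10×10^7) = 2.43×10^-4 A.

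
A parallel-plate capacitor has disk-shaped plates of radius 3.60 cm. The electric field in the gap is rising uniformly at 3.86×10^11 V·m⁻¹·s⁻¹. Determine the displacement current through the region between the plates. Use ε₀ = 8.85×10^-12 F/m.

0.0139 A

I_d = ε₀ A (dE/dt) = (8.85×10^-12)(4.072×10^-3 m²)(3.86×10^11) = 0.0139 A.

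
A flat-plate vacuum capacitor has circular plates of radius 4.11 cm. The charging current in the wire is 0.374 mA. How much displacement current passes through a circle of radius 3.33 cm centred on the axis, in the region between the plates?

2.46×10^-4 A

By continuity the displacement current in the gap matches the conduction current: I_d = 3.74×10^-4 A.
Since J_d is uniform, the enclosed fraction is (r/R)² = 0.6565, giving I_d,enc = 2.46×10^-4 A.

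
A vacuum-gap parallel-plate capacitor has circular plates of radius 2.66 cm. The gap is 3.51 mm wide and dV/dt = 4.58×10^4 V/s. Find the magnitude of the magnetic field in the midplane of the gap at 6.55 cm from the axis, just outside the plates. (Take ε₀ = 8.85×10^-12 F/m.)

7.84×10^-13 T

dE/dt = (dV/dt)/d = 1.305×10^7 V/(m·s); I_d = ε₀(πR²)(dE/dt) = (8.85×10^-12)(2.223×10^-3)(1.305×10^7) = 2.567×10^-7 A.
With r > R the enclosed displacement current is the full I_d; B = μ₀ I_d / (2πr) = 7.84×10^-13 T.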